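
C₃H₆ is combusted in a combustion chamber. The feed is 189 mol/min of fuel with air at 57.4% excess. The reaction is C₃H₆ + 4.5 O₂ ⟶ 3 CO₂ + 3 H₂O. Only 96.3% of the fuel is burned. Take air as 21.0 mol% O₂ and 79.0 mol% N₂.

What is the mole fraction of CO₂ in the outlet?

Stoichiometric O₂ = 4.5 × 189 = 850.5 mol/min; O₂ fed = 850.5 × 1.574 = 1339 mol/min.
N₂ fed = 1339 × 79/21 = 5036 mol/min.
Fuel reacted = 0.963 × 189 → ξ = 182 mol/min.
Outlet (n = n₀ + ν ξ):
  C₃H₆: 189 − 1(182) = 6.993
  O₂: 1339 − 4.5(182) = 519.7
  N₂: 5036 (inert)
  CO₂: 0 + 3(182) = 546
  H₂O: 0 + 3(182) = 546
Total out = 6655 mol/min; y_CO₂ = 546 / 6655 = 0.08205.

0.0821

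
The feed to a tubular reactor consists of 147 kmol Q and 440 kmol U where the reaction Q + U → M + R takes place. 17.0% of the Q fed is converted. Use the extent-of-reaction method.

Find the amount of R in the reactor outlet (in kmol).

Q reacted = 0.17 × 147 = 24.99 kmol; ν_Q = −1, so ξ = 24.99/1 = 24.99 kmol.
Outlet amounts (n = n₀ + ν ξ):
  Q: 147 − 1(24.99) = 122
  U: 440 − 1(24.99) = 415
  M: 0 + 1(24.99) = 24.99
  R: 0 + 1(24.99) = 24.99

25 kmol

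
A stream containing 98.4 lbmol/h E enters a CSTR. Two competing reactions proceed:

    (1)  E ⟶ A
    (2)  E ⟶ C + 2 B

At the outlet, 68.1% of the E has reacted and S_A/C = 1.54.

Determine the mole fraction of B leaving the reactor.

0.349

Conversion of E: E consumed = 0.681 × 98.4 = 67.01 lbmol/h = 1ξ₁ + 1ξ₂.
Selectivity: 1ξ₁ / (1ξ₂) = 1.54 → ξ₁ = 1.54 ξ₂.
Substitute: (1·1.54 + 1) ξ₂ = 67.01 → ξ₂ = 26.38 lbmol/h, ξ₁ = 40.63 lbmol/h.
Outlet amounts (n = n₀ + Σ ν·ξ):
  E: 98.4 − 1(40.63) − 1(26.38) = 31.39
  A: 0 + 1(40.63) = 40.63
  C: 0 + 1(26.38) = 26.38
  B: 0 + 2(26.38) = 52.76
Total out = 151.2 lbmol/h; y_B = 52.76 / 151.2 = 0.3491.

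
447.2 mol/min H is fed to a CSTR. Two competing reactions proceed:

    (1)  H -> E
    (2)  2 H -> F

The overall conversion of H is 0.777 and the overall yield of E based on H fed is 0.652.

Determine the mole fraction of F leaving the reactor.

0.0667

Yield of E: 1ξ₁ / 447.2 = 0.652 → ξ₁ = 291.6 mol/min.
Conversion of H: 1ξ₁ + 2ξ₂ = 0.777 × 447.2 = 347.5 → ξ₂ = 27.95 mol/min.
Outlet amounts (n = n₀ + Σ ν·ξ):
  H: 447.2 − 1(291.6) − 2(27.95) = 99.73
  E: 0 + 1(291.6) = 291.6
  F: 0 + 1(27.95) = 27.95
Total out = 419.2 mol/min; y_F = 27.95 / 419.2 = 0.06667.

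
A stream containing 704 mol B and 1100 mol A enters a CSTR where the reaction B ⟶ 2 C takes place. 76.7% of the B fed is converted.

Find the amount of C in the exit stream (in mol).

B reacted = 0.767 × 704 = 540 mol; ν_B = −1, so ξ = 540/1 = 540 mol.
Outlet amounts (n = n₀ + ν ξ):
  B: 704 − 1(540) = 164
  C: 0 + 2(540) = 1080
  A: 1100 (inert)

1080 mol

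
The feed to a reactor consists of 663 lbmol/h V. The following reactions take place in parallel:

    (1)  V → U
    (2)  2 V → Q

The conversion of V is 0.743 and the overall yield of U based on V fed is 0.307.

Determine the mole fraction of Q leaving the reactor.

0.279

Yield of U: 1ξ₁ / 663 = 0.307 → ξ₁ = 203.5 lbmol/h.
Conversion of V: 1ξ₁ + 2ξ₂ = 0.743 × 663 = 492.6 → ξ₂ = 144.5 lbmol/h.
Outlet amounts (n = n₀ + Σ ν·ξ):
  V: 663 − 1(203.5) − 2(144.5) = 170.4
  U: 0 + 1(203.5) = 203.5
  Q: 0 + 1(144.5) = 144.5
Total out = 518.5 lbmol/h; y_Q = 144.5 / 518.5 = 0.2788.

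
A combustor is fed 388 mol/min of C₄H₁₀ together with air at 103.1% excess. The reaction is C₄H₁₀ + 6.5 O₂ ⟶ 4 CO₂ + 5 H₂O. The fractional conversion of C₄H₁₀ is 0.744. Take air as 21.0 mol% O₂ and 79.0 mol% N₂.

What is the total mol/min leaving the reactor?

Stoichiometric O₂ = 6.5 × 388 = 2522 mol/min; O₂ fed = 2522 × 2.031 = 5122 mol/min.
N₂ fed = 5122 × 79/21 = 19270 mol/min.
Fuel reacted = 0.744 × 388 → ξ = 288.7 mol/min.
Outlet (n = n₀ + ν ξ):
  C₄H₁₀: 388 − 1(288.7) = 99.33
  O₂: 5122 − 6.5(288.7) = 3246
  N₂: 19270 (inert)
  CO₂: 0 + 4(288.7) = 1155
  H₂O: 0 + 5(288.7) = 1443
Total out = 99.33 + 3246 + 19270 + 1155 + 1443 = 25210 mol/min.

25200 mol/min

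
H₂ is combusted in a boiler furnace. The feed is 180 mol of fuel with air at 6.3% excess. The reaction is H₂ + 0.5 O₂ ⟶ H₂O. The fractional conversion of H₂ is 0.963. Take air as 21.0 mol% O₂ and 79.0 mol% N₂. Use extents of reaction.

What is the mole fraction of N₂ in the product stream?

0.656

Stoichiometric O₂ = 0.5 × 180 = 90 mol; O₂ fed = 90 × 1.063 = 95.67 mol.
N₂ fed = 95.67 × 79/21 = 359.9 mol.
Fuel reacted = 0.963 × 180 → ξ = 173.3 mol.
Outlet (n = n₀ + ν ξ):
  H₂: 180 − 1(173.3) = 6.66
  O₂: 95.67 − 0.5(173.3) = 9
  N₂: 359.9 (inert)
  H₂O: 0 + 1(173.3) = 173.3
Total out = 548.9 mol; y_N₂ = 359.9 / 548.9 = 0.6557.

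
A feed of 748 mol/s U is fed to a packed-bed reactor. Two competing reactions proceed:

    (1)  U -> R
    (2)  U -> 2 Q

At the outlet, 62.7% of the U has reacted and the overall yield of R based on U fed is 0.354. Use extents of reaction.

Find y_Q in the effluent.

Yield of R: 1ξ₁ / 748 = 0.354 → ξ₁ = 264.8 mol/s.
Conversion of U: 1ξ₁ + 1ξ₂ = 0.627 × 748 = 469 → ξ₂ = 204.2 mol/s.
Outlet amounts (n = n₀ + Σ ν·ξ):
  U: 748 − 1(264.8) − 1(204.2) = 279
  R: 0 + 1(264.8) = 264.8
  Q: 0 + 2(204.2) = 408.4
Total out = 952.2 mol/s; y_Q = 408.4 / 952.2 = 0.4289.

0.429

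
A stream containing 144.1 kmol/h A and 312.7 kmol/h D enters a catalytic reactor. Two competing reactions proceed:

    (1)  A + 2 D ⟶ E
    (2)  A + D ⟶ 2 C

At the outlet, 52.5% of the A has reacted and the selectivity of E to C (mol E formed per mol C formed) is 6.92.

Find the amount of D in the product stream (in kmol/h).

Conversion of A: A consumed = 0.525 × 144.1 = 75.65 kmol/h = 1ξ₁ + 1ξ₂.
Selectivity: 1ξ₁ / (2ξ₂) = 6.92 → ξ₁ = 13.84 ξ₂.
Substitute: (1·13.84 + 1) ξ₂ = 75.65 → ξ₂ = 5.098 kmol/h, ξ₁ = 70.55 kmol/h.
Outlet amounts (n = n₀ + Σ ν·ξ):
  A: 144.1 − 1(70.55) − 1(5.098) = 68.45
  D: 312.7 − 2(70.55) − 1(5.098) = 166.5
  E: 0 + 1(70.55) = 70.55
  C: 0 + 2(5.098) = 10.2

166 kmol/h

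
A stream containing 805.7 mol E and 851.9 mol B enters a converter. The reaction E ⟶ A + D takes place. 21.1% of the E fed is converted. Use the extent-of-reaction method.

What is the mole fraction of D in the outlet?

E reacted = 0.211 × 805.7 = 170 mol; ν_E = −1, so ξ = 170/1 = 170 mol.
Outlet amounts (n = n₀ + ν ξ):
  E: 805.7 − 1(170) = 635.7
  A: 0 + 1(170) = 170
  D: 0 + 1(170) = 170
  B: 851.9 (inert)
Total out = 1828 mol; y_D = 170 / 1828 = 0.09302.

0.093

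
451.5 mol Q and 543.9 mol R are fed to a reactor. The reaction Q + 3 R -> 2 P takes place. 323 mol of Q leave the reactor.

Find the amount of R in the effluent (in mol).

158 mol

For Q: n = n₀ − 1ξ → 323 = 451.5 − 1ξ, giving ξ = 128.5 mol.
Outlet amounts (n = n₀ + ν ξ):
  Q: 451.5 − 1(128.5) = 323
  R: 543.9 − 3(128.5) = 158.4
  P: 0 + 2(128.5) = 257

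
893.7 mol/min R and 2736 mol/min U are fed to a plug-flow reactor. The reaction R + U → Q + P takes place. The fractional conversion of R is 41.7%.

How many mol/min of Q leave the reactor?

R reacted = 0.417 × 893.7 = 372.7 mol/min; ν_R = −1, so ξ = 372.7/1 = 372.7 mol/min.
Outlet amounts (n = n₀ + ν ξ):
  R: 893.7 − 1(372.7) = 521
  U: 2736 − 1(372.7) = 2363
  Q: 0 + 1(372.7) = 372.7
  P: 0 + 1(372.7) = 372.7

373 mol/min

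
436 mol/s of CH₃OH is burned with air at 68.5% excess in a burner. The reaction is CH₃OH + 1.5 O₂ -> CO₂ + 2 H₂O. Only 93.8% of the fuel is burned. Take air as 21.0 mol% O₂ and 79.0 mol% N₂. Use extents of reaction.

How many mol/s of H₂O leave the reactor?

818 mol/s

Stoichiometric O₂ = 1.5 × 436 = 654 mol/s; O₂ fed = 654 × 1.685 = 1102 mol/s.
N₂ fed = 1102 × 79/21 = 4146 mol/s.
Fuel reacted = 0.938 × 436 → ξ = 409 mol/s.
Outlet (n = n₀ + ν ξ):
  CH₃OH: 436 − 1(409) = 27.03
  O₂: 1102 − 1.5(409) = 488.5
  N₂: 4146 (inert)
  CO₂: 0 + 1(409) = 409
  H₂O: 0 + 2(409) = 817.9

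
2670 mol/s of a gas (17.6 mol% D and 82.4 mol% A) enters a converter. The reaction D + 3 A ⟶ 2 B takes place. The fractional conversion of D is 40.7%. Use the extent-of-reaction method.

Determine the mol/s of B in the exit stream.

383 mol/s

D reacted = 0.407 × 469.9 = 191.3 mol/s; ν_D = −1, so ξ = 191.3/1 = 191.3 mol/s.
Outlet amounts (n = n₀ + ν ξ):
  D: 469.9 − 1(191.3) = 278.7
  A: 2200 − 3(191.3) = 1626
  B: 0 + 2(191.3) = 382.5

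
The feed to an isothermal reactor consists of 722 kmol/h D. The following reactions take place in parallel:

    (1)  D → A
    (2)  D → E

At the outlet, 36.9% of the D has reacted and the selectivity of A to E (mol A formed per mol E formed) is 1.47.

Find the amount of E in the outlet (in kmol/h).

Conversion of D: D consumed = 0.369 × 722 = 266.4 kmol/h = 1ξ₁ + 1ξ₂.
Selectivity: 1ξ₁ / (1ξ₂) = 1.47 → ξ₁ = 1.47 ξ₂.
Substitute: (1·1.47 + 1) ξ₂ = 266.4 → ξ₂ = 107.9 kmol/h, ξ₁ = 158.6 kmol/h.
Outlet amounts (n = n₀ + Σ ν·ξ):
  D: 722 − 1(158.6) − 1(107.9) = 455.6
  A: 0 + 1(158.6) = 158.6
  E: 0 + 1(107.9) = 107.9

108 kmol/h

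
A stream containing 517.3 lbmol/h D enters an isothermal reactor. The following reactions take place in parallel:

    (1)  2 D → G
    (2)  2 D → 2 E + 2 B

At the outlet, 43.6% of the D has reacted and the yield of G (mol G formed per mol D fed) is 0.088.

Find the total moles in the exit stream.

Yield of G: 1ξ₁ / 517.3 = 0.088 → ξ₁ = 45.52 lbmol/h.
Conversion of D: 2ξ₁ + 2ξ₂ = 0.436 × 517.3 = 225.5 → ξ₂ = 67.25 lbmol/h.
Outlet amounts (n = n₀ + Σ ν·ξ):
  D: 517.3 − 2(45.52) − 2(67.25) = 291.8
  G: 0 + 1(45.52) = 45.52
  E: 0 + 2(67.25) = 134.5
  B: 0 + 2(67.25) = 134.5
Total out = 291.8 + 45.52 + 134.5 + 134.5 = 606.3 lbmol/h.

606 lbmol/h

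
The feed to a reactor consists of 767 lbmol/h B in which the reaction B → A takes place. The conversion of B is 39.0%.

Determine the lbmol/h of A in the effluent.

299 lbmol/h

B reacted = 0.39 × 767 = 299.1 lbmol/h; ν_B = −1, so ξ = 299.1/1 = 299.1 lbmol/h.
Outlet amounts (n = n₀ + ν ξ):
  B: 767 − 1(299.1) = 467.9
  A: 0 + 1(299.1) = 299.1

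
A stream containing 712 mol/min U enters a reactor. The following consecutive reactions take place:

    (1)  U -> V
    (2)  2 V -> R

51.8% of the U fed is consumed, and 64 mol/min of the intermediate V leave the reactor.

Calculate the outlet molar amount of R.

152 mol/min

Conversion of U: U consumed = 1ξ₁ = 0.518 × 712 → ξ₁ = 368.8 mol/min.
V balance: n_V = 0 + 1ξ₁ − 2ξ₂ = 64 → ξ₂ = (1·368.8 − 64)/2 = 152.4 mol/min.
Outlet amounts (n = n₀ + Σ ν·ξ):
  U: 712 − 1(368.8) = 343.2
  V: 0 + 1(368.8) − 2(152.4) = 64
  R: 0 + 1(152.4) = 152.4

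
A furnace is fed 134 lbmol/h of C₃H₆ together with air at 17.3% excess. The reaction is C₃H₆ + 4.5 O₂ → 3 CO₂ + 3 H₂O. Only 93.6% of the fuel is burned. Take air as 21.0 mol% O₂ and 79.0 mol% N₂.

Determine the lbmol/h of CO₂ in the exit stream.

376 lbmol/h

Stoichiometric O₂ = 4.5 × 134 = 603 lbmol/h; O₂ fed = 603 × 1.173 = 707.3 lbmol/h.
N₂ fed = 707.3 × 79/21 = 2661 lbmol/h.
Fuel reacted = 0.936 × 134 → ξ = 125.4 lbmol/h.
Outlet (n = n₀ + ν ξ):
  C₃H₆: 134 − 1(125.4) = 8.576
  O₂: 707.3 − 4.5(125.4) = 142.9
  N₂: 2661 (inert)
  CO₂: 0 + 3(125.4) = 376.3
  H₂O: 0 + 3(125.4) = 376.3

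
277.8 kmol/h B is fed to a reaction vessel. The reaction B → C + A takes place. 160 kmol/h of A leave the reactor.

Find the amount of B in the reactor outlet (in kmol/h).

For A: n = n₀ + 1ξ → 160 = 0 + 1ξ, giving ξ = 160 kmol/h.
Outlet amounts (n = n₀ + ν ξ):
  B: 277.8 − 1(160) = 117.8
  C: 0 + 1(160) = 160
  A: 0 + 1(160) = 160

118 kmol/h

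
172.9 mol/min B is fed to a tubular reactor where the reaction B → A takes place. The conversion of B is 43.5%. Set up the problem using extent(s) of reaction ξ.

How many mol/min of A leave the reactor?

B reacted = 0.435 × 172.9 = 75.21 mol/min; ν_B = −1, so ξ = 75.21/1 = 75.21 mol/min.
Outlet amounts (n = n₀ + ν ξ):
  B: 172.9 − 1(75.21) = 97.69
  A: 0 + 1(75.21) = 75.21

75.2 mol/min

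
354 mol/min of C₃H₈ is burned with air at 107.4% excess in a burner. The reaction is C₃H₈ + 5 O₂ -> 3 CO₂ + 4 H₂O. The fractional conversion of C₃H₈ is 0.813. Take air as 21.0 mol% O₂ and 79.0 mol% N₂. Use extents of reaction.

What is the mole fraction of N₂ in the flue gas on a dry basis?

0.814

Stoichiometric O₂ = 5 × 354 = 1770 mol/min; O₂ fed = 1770 × 2.074 = 3671 mol/min.
N₂ fed = 3671 × 79/21 = 13810 mol/min.
Fuel reacted = 0.813 × 354 → ξ = 287.8 mol/min.
Outlet (n = n₀ + ν ξ):
  C₃H₈: 354 − 1(287.8) = 66.2
  O₂: 3671 − 5(287.8) = 2232
  N₂: 13810 (inert)
  CO₂: 0 + 3(287.8) = 863.4
  H₂O: 0 + 4(287.8) = 1151
Dry total = 16970 mol/min; y_N₂ (dry) = 13810 / 16970 = 0.8137.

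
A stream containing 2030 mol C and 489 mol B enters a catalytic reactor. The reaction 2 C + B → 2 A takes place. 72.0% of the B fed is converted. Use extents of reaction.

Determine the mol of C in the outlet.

B reacted = 0.72 × 489 = 352.1 mol; ν_B = −1, so ξ = 352.1/1 = 352.1 mol.
Outlet amounts (n = n₀ + ν ξ):
  C: 2030 − 2(352.1) = 1326
  B: 489 − 1(352.1) = 136.9
  A: 0 + 2(352.1) = 704.2

1330 mol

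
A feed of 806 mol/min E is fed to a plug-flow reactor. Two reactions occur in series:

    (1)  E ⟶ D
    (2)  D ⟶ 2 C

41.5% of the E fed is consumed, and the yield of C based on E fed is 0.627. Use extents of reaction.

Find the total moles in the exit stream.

Conversion of E: E consumed = 1ξ₁ = 0.415 × 806 → ξ₁ = 334.5 mol/min.
Yield of C: 2ξ₂ / 806 = 0.627 → ξ₂ = 252.7 mol/min.
Outlet amounts (n = n₀ + Σ ν·ξ):
  E: 806 − 1(334.5) = 471.5
  D: 0 + 1(334.5) − 1(252.7) = 81.81
  C: 0 + 2(252.7) = 505.4
Total out = 471.5 + 81.81 + 505.4 = 1059 mol/min.

1060 mol/min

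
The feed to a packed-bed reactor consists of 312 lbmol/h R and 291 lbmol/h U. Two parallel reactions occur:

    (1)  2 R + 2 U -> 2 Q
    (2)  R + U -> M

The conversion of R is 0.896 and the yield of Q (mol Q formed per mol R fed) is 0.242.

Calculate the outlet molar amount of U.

11.4 lbmol/h

Yield of Q: 2ξ₁ / 312 = 0.242 → ξ₁ = 37.75 lbmol/h.
Conversion of R: 2ξ₁ + 1ξ₂ = 0.896 × 312 = 279.6 → ξ₂ = 204 lbmol/h.
Outlet amounts (n = n₀ + Σ ν·ξ):
  R: 312 − 2(37.75) − 1(204) = 32.45
  U: 291 − 2(37.75) − 1(204) = 11.45
  Q: 0 + 2(37.75) = 75.5
  M: 0 + 1(204) = 204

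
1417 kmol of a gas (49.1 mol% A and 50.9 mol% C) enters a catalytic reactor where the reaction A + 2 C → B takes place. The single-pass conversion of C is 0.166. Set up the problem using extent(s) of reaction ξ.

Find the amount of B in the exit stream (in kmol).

59.9 kmol

C reacted = 0.166 × 721.3 = 119.7 kmol; ν_C = −2, so ξ = 119.7/2 = 59.86 kmol.
Outlet amounts (n = n₀ + ν ξ):
  A: 695.7 − 1(59.86) = 635.9
  C: 721.3 − 2(59.86) = 601.5
  B: 0 + 1(59.86) = 59.86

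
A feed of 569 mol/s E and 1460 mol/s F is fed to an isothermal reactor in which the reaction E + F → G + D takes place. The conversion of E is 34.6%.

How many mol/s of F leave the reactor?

1260 mol/s

E reacted = 0.346 × 569 = 196.9 mol/s; ν_E = −1, so ξ = 196.9/1 = 196.9 mol/s.
Outlet amounts (n = n₀ + ν ξ):
  E: 569 − 1(196.9) = 372.1
  F: 1460 − 1(196.9) = 1263
  G: 0 + 1(196.9) = 196.9
  D: 0 + 1(196.9) = 196.9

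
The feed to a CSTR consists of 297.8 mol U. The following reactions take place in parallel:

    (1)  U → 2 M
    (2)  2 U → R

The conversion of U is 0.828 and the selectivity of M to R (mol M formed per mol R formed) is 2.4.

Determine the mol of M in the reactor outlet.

Conversion of U: U consumed = 0.828 × 297.8 = 246.6 mol = 1ξ₁ + 2ξ₂.
Selectivity: 2ξ₁ / (1ξ₂) = 2.4 → ξ₁ = 1.2 ξ₂.
Substitute: (1·1.2 + 2) ξ₂ = 246.6 → ξ₂ = 77.06 mol, ξ₁ = 92.47 mol.
Outlet amounts (n = n₀ + Σ ν·ξ):
  U: 297.8 − 1(92.47) − 2(77.06) = 51.22
  M: 0 + 2(92.47) = 184.9
  R: 0 + 1(77.06) = 77.06

185 mol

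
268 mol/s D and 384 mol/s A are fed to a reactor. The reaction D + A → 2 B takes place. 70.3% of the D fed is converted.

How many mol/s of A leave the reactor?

196 mol/s

D reacted = 0.703 × 268 = 188.4 mol/s; ν_D = −1, so ξ = 188.4/1 = 188.4 mol/s.
Outlet amounts (n = n₀ + ν ξ):
  D: 268 − 1(188.4) = 79.6
  A: 384 − 1(188.4) = 195.6
  B: 0 + 2(188.4) = 376.8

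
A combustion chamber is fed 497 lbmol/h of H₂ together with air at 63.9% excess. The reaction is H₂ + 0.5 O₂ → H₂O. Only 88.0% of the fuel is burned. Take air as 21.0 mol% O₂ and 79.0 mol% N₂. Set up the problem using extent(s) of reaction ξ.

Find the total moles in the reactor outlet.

Stoichiometric O₂ = 0.5 × 497 = 248.5 lbmol/h; O₂ fed = 248.5 × 1.639 = 407.3 lbmol/h.
N₂ fed = 407.3 × 79/21 = 1532 lbmol/h.
Fuel reacted = 0.88 × 497 → ξ = 437.4 lbmol/h.
Outlet (n = n₀ + ν ξ):
  H₂: 497 − 1(437.4) = 59.64
  O₂: 407.3 − 0.5(437.4) = 188.6
  N₂: 1532 (inert)
  H₂O: 0 + 1(437.4) = 437.4
Total out = 59.64 + 188.6 + 1532 + 437.4 = 2218 lbmol/h.

2220 lbmol/h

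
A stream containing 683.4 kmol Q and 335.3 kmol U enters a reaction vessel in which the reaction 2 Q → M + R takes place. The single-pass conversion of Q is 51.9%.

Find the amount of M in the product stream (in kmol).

Q reacted = 0.519 × 683.4 = 354.7 kmol; ν_Q = −2, so ξ = 354.7/2 = 177.3 kmol.
Outlet amounts (n = n₀ + ν ξ):
  Q: 683.4 − 2(177.3) = 328.7
  M: 0 + 1(177.3) = 177.3
  R: 0 + 1(177.3) = 177.3
  U: 335.3 (inert)

177 kmol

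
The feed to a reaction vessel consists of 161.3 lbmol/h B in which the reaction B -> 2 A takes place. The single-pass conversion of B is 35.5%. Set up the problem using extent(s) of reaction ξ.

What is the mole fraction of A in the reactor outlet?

B reacted = 0.355 × 161.3 = 57.26 lbmol/h; ν_B = −1, so ξ = 57.26/1 = 57.26 lbmol/h.
Outlet amounts (n = n₀ + ν ξ):
  B: 161.3 − 1(57.26) = 104
  A: 0 + 2(57.26) = 114.5
Total out = 218.6 lbmol/h; y_A = 114.5 / 218.6 = 0.524.

0.524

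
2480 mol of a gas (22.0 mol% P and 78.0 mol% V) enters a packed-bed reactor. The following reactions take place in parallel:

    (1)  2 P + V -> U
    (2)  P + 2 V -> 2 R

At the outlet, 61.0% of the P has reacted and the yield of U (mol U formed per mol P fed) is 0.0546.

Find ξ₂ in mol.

Yield of U: 1ξ₁ / 545.6 = 0.0546 → ξ₁ = 29.79 mol.
Conversion of P: 2ξ₁ + 1ξ₂ = 0.61 × 545.6 = 332.8 → ξ₂ = 273.2 mol.
Outlet amounts (n = n₀ + Σ ν·ξ):
  P: 545.6 − 2(29.79) − 1(273.2) = 212.8
  V: 1934 − 1(29.79) − 2(273.2) = 1358
  U: 0 + 1(29.79) = 29.79
  R: 0 + 2(273.2) = 546.5

ξ₂ = 273 mol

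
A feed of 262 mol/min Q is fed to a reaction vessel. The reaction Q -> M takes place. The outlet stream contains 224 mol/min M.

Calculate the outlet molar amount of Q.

38 mol/min

For M: n = n₀ + 1ξ → 224 = 0 + 1ξ, giving ξ = 224 mol/min.
Outlet amounts (n = n₀ + ν ξ):
  Q: 262 − 1(224) = 38
  M: 0 + 1(224) = 224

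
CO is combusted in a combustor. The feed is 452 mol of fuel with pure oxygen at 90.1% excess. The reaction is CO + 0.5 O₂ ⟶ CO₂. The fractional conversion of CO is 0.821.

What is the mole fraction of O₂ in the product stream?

0.351

Stoichiometric O₂ = 0.5 × 452 = 226 mol; O₂ fed = 226 × 1.901 = 429.6 mol.
Fuel reacted = 0.821 × 452 → ξ = 371.1 mol.
Outlet (n = n₀ + ν ξ):
  CO: 452 − 1(371.1) = 80.91
  O₂: 429.6 − 0.5(371.1) = 244.1
  CO₂: 0 + 1(371.1) = 371.1
Total out = 696.1 mol; y_O₂ = 244.1 / 696.1 = 0.3506.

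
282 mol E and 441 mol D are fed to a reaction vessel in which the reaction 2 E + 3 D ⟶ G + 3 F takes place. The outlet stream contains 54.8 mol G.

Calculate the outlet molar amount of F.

164 mol

For G: n = n₀ + 1ξ → 54.8 = 0 + 1ξ, giving ξ = 54.8 mol.
Outlet amounts (n = n₀ + ν ξ):
  E: 282 − 2(54.8) = 172.4
  D: 441 − 3(54.8) = 276.6
  G: 0 + 1(54.8) = 54.8
  F: 0 + 3(54.8) = 164.4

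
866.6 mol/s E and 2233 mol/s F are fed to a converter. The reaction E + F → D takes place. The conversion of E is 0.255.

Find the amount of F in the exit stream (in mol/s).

E reacted = 0.255 × 866.6 = 221 mol/s; ν_E = −1, so ξ = 221/1 = 221 mol/s.
Outlet amounts (n = n₀ + ν ξ):
  E: 866.6 − 1(221) = 645.6
  F: 2233 − 1(221) = 2012
  D: 0 + 1(221) = 221

2010 mol/s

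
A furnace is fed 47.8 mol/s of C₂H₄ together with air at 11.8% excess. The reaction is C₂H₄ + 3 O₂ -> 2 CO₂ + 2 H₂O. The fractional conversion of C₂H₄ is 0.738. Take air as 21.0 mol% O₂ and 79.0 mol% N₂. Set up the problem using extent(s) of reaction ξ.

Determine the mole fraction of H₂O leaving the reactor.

0.087

Stoichiometric O₂ = 3 × 47.8 = 143.4 mol/s; O₂ fed = 143.4 × 1.118 = 160.3 mol/s.
N₂ fed = 160.3 × 79/21 = 603.1 mol/s.
Fuel reacted = 0.738 × 47.8 → ξ = 35.28 mol/s.
Outlet (n = n₀ + ν ξ):
  C₂H₄: 47.8 − 1(35.28) = 12.52
  O₂: 160.3 − 3(35.28) = 54.49
  N₂: 603.1 (inert)
  CO₂: 0 + 2(35.28) = 70.55
  H₂O: 0 + 2(35.28) = 70.55
Total out = 811.2 mol/s; y_H₂O = 70.55 / 811.2 = 0.08697.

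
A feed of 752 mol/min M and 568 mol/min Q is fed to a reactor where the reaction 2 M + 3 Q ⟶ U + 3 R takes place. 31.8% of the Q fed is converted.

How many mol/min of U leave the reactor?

Q reacted = 0.318 × 568 = 180.6 mol/min; ν_Q = −3, so ξ = 180.6/3 = 60.21 mol/min.
Outlet amounts (n = n₀ + ν ξ):
  M: 752 − 2(60.21) = 631.6
  Q: 568 − 3(60.21) = 387.4
  U: 0 + 1(60.21) = 60.21
  R: 0 + 3(60.21) = 180.6

60.2 mol/min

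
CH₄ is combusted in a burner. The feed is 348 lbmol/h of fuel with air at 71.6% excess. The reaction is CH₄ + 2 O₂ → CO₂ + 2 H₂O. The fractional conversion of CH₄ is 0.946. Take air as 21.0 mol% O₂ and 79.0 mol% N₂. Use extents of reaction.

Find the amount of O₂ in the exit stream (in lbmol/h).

Stoichiometric O₂ = 2 × 348 = 696 lbmol/h; O₂ fed = 696 × 1.716 = 1194 lbmol/h.
N₂ fed = 1194 × 79/21 = 4493 lbmol/h.
Fuel reacted = 0.946 × 348 → ξ = 329.2 lbmol/h.
Outlet (n = n₀ + ν ξ):
  CH₄: 348 − 1(329.2) = 18.79
  O₂: 1194 − 2(329.2) = 535.9
  N₂: 4493 (inert)
  CO₂: 0 + 1(329.2) = 329.2
  H₂O: 0 + 2(329.2) = 658.4

536 lbmol/h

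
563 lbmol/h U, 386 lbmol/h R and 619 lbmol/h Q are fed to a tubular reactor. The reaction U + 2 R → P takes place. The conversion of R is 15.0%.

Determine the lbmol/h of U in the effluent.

534 lbmol/h

R reacted = 0.15 × 386 = 57.9 lbmol/h; ν_R = −2, so ξ = 57.9/2 = 28.95 lbmol/h.
Outlet amounts (n = n₀ + ν ξ):
  U: 563 − 1(28.95) = 534
  R: 386 − 2(28.95) = 328.1
  P: 0 + 1(28.95) = 28.95
  Q: 619 (inert)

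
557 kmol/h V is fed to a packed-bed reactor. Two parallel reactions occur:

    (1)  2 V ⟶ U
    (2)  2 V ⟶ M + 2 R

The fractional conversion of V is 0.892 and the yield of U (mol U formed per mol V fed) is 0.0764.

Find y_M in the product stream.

0.286

Yield of U: 1ξ₁ / 557 = 0.0764 → ξ₁ = 42.55 kmol/h.
Conversion of V: 2ξ₁ + 2ξ₂ = 0.892 × 557 = 496.8 → ξ₂ = 205.9 kmol/h.
Outlet amounts (n = n₀ + Σ ν·ξ):
  V: 557 − 2(42.55) − 2(205.9) = 60.16
  U: 0 + 1(42.55) = 42.55
  M: 0 + 1(205.9) = 205.9
  R: 0 + 2(205.9) = 411.7
Total out = 720.3 kmol/h; y_M = 205.9 / 720.3 = 0.2858.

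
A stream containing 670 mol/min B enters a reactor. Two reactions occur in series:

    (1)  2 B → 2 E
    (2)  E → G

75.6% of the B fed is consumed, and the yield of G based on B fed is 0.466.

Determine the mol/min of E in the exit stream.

194 mol/min

Conversion of B: B consumed = 2ξ₁ = 0.756 × 670 → ξ₁ = 253.3 mol/min.
Yield of G: 1ξ₂ / 670 = 0.466 → ξ₂ = 312.2 mol/min.
Outlet amounts (n = n₀ + Σ ν·ξ):
  B: 670 − 2(253.3) = 163.5
  E: 0 + 2(253.3) − 1(312.2) = 194.3
  G: 0 + 1(312.2) = 312.2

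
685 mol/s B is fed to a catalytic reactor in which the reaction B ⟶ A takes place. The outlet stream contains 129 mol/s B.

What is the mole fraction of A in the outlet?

For B: n = n₀ − 1ξ → 129 = 685 − 1ξ, giving ξ = 556 mol/s.
Outlet amounts (n = n₀ + ν ξ):
  B: 685 − 1(556) = 129
  A: 0 + 1(556) = 556
Total out = 685 mol/s; y_A = 556 / 685 = 0.8117.

0.812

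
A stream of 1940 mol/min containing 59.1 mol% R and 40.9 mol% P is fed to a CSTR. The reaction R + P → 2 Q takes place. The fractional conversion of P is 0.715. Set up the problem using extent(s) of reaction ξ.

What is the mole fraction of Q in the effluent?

0.585

P reacted = 0.715 × 793.5 = 567.3 mol/min; ν_P = −1, so ξ = 567.3/1 = 567.3 mol/min.
Outlet amounts (n = n₀ + ν ξ):
  R: 1147 − 1(567.3) = 579.2
  P: 793.5 − 1(567.3) = 226.1
  Q: 0 + 2(567.3) = 1135
Total out = 1940 mol/min; y_Q = 1135 / 1940 = 0.5849.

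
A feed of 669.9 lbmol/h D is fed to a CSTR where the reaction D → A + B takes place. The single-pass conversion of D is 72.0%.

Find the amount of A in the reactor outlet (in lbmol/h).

482 lbmol/h

D reacted = 0.72 × 669.9 = 482.3 lbmol/h; ν_D = −1, so ξ = 482.3/1 = 482.3 lbmol/h.
Outlet amounts (n = n₀ + ν ξ):
  D: 669.9 − 1(482.3) = 187.6
  A: 0 + 1(482.3) = 482.3
  B: 0 + 1(482.3) = 482.3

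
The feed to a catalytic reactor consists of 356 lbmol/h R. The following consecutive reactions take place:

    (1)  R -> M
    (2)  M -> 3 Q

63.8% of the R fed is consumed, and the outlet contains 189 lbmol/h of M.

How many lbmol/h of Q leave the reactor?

Conversion of R: R consumed = 1ξ₁ = 0.638 × 356 → ξ₁ = 227.1 lbmol/h.
M balance: n_M = 0 + 1ξ₁ − 1ξ₂ = 189 → ξ₂ = (1·227.1 − 189)/1 = 38.13 lbmol/h.
Outlet amounts (n = n₀ + Σ ν·ξ):
  R: 356 − 1(227.1) = 128.9
  M: 0 + 1(227.1) − 1(38.13) = 189
  Q: 0 + 3(38.13) = 114.4

114 lbmol/h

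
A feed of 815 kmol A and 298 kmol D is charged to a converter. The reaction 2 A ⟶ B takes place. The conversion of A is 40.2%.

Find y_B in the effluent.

0.173

A reacted = 0.402 × 815 = 327.6 kmol; ν_A = −2, so ξ = 327.6/2 = 163.8 kmol.
Outlet amounts (n = n₀ + ν ξ):
  A: 815 − 2(163.8) = 487.4
  B: 0 + 1(163.8) = 163.8
  D: 298 (inert)
Total out = 949.2 kmol; y_B = 163.8 / 949.2 = 0.1726.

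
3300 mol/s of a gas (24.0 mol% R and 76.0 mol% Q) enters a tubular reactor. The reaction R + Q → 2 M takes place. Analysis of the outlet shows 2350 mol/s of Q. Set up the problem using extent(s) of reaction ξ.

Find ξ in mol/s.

ξ = 158 mol/s

For Q: n = n₀ − 1ξ → 2350 = 2508 − 1ξ, giving ξ = 158 mol/s.
Outlet amounts (n = n₀ + ν ξ):
  R: 792 − 1(158) = 634
  Q: 2508 − 1(158) = 2350
  M: 0 + 2(158) = 316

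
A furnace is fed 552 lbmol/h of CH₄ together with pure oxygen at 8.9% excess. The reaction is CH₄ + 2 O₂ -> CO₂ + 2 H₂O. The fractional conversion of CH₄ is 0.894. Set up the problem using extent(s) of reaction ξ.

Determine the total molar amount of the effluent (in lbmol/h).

Stoichiometric O₂ = 2 × 552 = 1104 lbmol/h; O₂ fed = 1104 × 1.089 = 1202 lbmol/h.
Fuel reacted = 0.894 × 552 → ξ = 493.5 lbmol/h.
Outlet (n = n₀ + ν ξ):
  CH₄: 552 − 1(493.5) = 58.51
  O₂: 1202 − 2(493.5) = 215.3
  CO₂: 0 + 1(493.5) = 493.5
  H₂O: 0 + 2(493.5) = 987
Total out = 58.51 + 215.3 + 493.5 + 987 = 1754 lbmol/h.

1750 lbmol/h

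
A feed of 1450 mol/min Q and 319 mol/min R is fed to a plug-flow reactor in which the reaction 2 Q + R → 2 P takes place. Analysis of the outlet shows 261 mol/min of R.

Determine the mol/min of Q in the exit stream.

For R: n = n₀ − 1ξ → 261 = 319 − 1ξ, giving ξ = 58 mol/min.
Outlet amounts (n = n₀ + ν ξ):
  Q: 1450 − 2(58) = 1334
  R: 319 − 1(58) = 261
  P: 0 + 2(58) = 116

1330 mol/min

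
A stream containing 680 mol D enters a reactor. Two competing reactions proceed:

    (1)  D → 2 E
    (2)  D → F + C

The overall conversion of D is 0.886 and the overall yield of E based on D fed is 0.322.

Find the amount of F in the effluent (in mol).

Yield of E: 2ξ₁ / 680 = 0.322 → ξ₁ = 109.5 mol.
Conversion of D: 1ξ₁ + 1ξ₂ = 0.886 × 680 = 602.5 → ξ₂ = 493 mol.
Outlet amounts (n = n₀ + Σ ν·ξ):
  D: 680 − 1(109.5) − 1(493) = 77.52
  E: 0 + 2(109.5) = 219
  F: 0 + 1(493) = 493
  C: 0 + 1(493) = 493

493 mol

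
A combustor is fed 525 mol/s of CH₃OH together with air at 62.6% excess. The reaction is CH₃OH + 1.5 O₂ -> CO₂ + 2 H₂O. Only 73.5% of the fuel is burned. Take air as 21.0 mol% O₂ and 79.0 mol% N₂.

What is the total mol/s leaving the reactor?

Stoichiometric O₂ = 1.5 × 525 = 787.5 mol/s; O₂ fed = 787.5 × 1.626 = 1280 mol/s.
N₂ fed = 1280 × 79/21 = 4817 mol/s.
Fuel reacted = 0.735 × 525 → ξ = 385.9 mol/s.
Outlet (n = n₀ + ν ξ):
  CH₃OH: 525 − 1(385.9) = 139.1
  O₂: 1280 − 1.5(385.9) = 701.7
  N₂: 4817 (inert)
  CO₂: 0 + 1(385.9) = 385.9
  H₂O: 0 + 2(385.9) = 771.8
Total out = 139.1 + 701.7 + 4817 + 385.9 + 771.8 = 6815 mol/s.

6820 mol/s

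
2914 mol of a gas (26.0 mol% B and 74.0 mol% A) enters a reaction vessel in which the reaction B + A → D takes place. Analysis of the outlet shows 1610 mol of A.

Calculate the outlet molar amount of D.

For A: n = n₀ − 1ξ → 1610 = 2156 − 1ξ, giving ξ = 546.4 mol.
Outlet amounts (n = n₀ + ν ξ):
  B: 757.6 − 1(546.4) = 211.3
  A: 2156 − 1(546.4) = 1610
  D: 0 + 1(546.4) = 546.4

546 mol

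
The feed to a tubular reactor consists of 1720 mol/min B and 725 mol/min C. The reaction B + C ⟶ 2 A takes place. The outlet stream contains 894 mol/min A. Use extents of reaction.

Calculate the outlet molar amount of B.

1270 mol/min

For A: n = n₀ + 2ξ → 894 = 0 + 2ξ, giving ξ = 447 mol/min.
Outlet amounts (n = n₀ + ν ξ):
  B: 1720 − 1(447) = 1273
  C: 725 − 1(447) = 278
  A: 0 + 2(447) = 894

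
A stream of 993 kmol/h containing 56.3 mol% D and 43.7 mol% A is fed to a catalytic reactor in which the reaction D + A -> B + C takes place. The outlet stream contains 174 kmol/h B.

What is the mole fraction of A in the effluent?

For B: n = n₀ + 1ξ → 174 = 0 + 1ξ, giving ξ = 174 kmol/h.
Outlet amounts (n = n₀ + ν ξ):
  D: 559.1 − 1(174) = 385.1
  A: 433.9 − 1(174) = 259.9
  B: 0 + 1(174) = 174
  C: 0 + 1(174) = 174
Total out = 993 kmol/h; y_A = 259.9 / 993 = 0.2618.

0.262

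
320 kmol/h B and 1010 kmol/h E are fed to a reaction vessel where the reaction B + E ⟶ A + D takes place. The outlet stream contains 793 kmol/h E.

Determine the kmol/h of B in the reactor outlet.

For E: n = n₀ − 1ξ → 793 = 1010 − 1ξ, giving ξ = 217 kmol/h.
Outlet amounts (n = n₀ + ν ξ):
  B: 320 − 1(217) = 103
  E: 1010 − 1(217) = 793
  A: 0 + 1(217) = 217
  D: 0 + 1(217) = 217

103 kmol/h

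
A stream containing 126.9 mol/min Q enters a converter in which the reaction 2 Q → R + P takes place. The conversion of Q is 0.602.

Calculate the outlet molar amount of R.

Q reacted = 0.602 × 126.9 = 76.39 mol/min; ν_Q = −2, so ξ = 76.39/2 = 38.2 mol/min.
Outlet amounts (n = n₀ + ν ξ):
  Q: 126.9 − 2(38.2) = 50.51
  R: 0 + 1(38.2) = 38.2
  P: 0 + 1(38.2) = 38.2

38.2 mol/min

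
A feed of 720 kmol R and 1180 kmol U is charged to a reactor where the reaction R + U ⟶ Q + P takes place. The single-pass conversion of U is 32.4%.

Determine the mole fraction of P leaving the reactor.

0.201

U reacted = 0.324 × 1180 = 382.3 kmol; ν_U = −1, so ξ = 382.3/1 = 382.3 kmol.
Outlet amounts (n = n₀ + ν ξ):
  R: 720 − 1(382.3) = 337.7
  U: 1180 − 1(382.3) = 797.7
  Q: 0 + 1(382.3) = 382.3
  P: 0 + 1(382.3) = 382.3
Total out = 1900 kmol; y_P = 382.3 / 1900 = 0.2012.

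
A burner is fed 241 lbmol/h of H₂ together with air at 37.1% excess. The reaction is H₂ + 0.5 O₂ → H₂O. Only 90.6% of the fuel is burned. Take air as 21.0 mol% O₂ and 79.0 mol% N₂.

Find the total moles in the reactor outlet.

919 lbmol/h

Stoichiometric O₂ = 0.5 × 241 = 120.5 lbmol/h; O₂ fed = 120.5 × 1.371 = 165.2 lbmol/h.
N₂ fed = 165.2 × 79/21 = 621.5 lbmol/h.
Fuel reacted = 0.906 × 241 → ξ = 218.3 lbmol/h.
Outlet (n = n₀ + ν ξ):
  H₂: 241 − 1(218.3) = 22.65
  O₂: 165.2 − 0.5(218.3) = 56.03
  N₂: 621.5 (inert)
  H₂O: 0 + 1(218.3) = 218.3
Total out = 22.65 + 56.03 + 621.5 + 218.3 = 918.5 lbmol/h.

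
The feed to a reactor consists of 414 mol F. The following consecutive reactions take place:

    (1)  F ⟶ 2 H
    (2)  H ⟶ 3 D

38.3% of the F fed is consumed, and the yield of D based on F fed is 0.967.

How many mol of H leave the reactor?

Conversion of F: F consumed = 1ξ₁ = 0.383 × 414 → ξ₁ = 158.6 mol.
Yield of D: 3ξ₂ / 414 = 0.967 → ξ₂ = 133.4 mol.
Outlet amounts (n = n₀ + Σ ν·ξ):
  F: 414 − 1(158.6) = 255.4
  H: 0 + 2(158.6) − 1(133.4) = 183.7
  D: 0 + 3(133.4) = 400.3

184 mol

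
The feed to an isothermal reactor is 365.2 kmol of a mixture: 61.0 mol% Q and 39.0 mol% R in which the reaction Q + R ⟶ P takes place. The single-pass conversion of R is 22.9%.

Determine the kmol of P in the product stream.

32.6 kmol

R reacted = 0.229 × 142.4 = 32.62 kmol; ν_R = −1, so ξ = 32.62/1 = 32.62 kmol.
Outlet amounts (n = n₀ + ν ξ):
  Q: 222.8 − 1(32.62) = 190.2
  R: 142.4 − 1(32.62) = 109.8
  P: 0 + 1(32.62) = 32.62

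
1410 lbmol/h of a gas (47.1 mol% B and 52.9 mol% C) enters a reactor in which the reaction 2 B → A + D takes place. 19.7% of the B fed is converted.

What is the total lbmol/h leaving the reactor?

1410 lbmol/h

B reacted = 0.197 × 664.1 = 130.8 lbmol/h; ν_B = −2, so ξ = 130.8/2 = 65.41 lbmol/h.
Outlet amounts (n = n₀ + ν ξ):
  B: 664.1 − 2(65.41) = 533.3
  A: 0 + 1(65.41) = 65.41
  D: 0 + 1(65.41) = 65.41
  C: 745.9 (inert)
Total out = 533.3 + 65.41 + 65.41 + 745.9 = 1410 lbmol/h.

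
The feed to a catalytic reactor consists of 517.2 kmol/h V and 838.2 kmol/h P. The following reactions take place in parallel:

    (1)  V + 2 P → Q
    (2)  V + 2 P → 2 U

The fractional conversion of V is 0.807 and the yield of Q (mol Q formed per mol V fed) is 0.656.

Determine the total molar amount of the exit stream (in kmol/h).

Yield of Q: 1ξ₁ / 517.2 = 0.656 → ξ₁ = 339.3 kmol/h.
Conversion of V: 1ξ₁ + 1ξ₂ = 0.807 × 517.2 = 417.4 → ξ₂ = 78.1 kmol/h.
Outlet amounts (n = n₀ + Σ ν·ξ):
  V: 517.2 − 1(339.3) − 1(78.1) = 99.82
  P: 838.2 − 2(339.3) − 2(78.1) = 3.439
  Q: 0 + 1(339.3) = 339.3
  U: 0 + 2(78.1) = 156.2
Total out = 99.82 + 3.439 + 339.3 + 156.2 = 598.7 kmol/h.

599 kmol/h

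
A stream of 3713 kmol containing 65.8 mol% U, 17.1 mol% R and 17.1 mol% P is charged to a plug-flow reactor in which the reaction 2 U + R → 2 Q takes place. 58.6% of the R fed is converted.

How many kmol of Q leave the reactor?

R reacted = 0.586 × 634.9 = 372.1 kmol; ν_R = −1, so ξ = 372.1/1 = 372.1 kmol.
Outlet amounts (n = n₀ + ν ξ):
  U: 2443 − 2(372.1) = 1699
  R: 634.9 − 1(372.1) = 262.9
  Q: 0 + 2(372.1) = 744.1
  P: 634.9 (inert)

744 kmol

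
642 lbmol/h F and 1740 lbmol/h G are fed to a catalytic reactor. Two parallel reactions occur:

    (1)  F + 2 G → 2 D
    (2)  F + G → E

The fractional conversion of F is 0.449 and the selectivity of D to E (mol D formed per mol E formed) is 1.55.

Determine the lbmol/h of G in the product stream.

1330 lbmol/h

Conversion of F: F consumed = 0.449 × 642 = 288.3 lbmol/h = 1ξ₁ + 1ξ₂.
Selectivity: 2ξ₁ / (1ξ₂) = 1.55 → ξ₁ = 0.775 ξ₂.
Substitute: (1·0.775 + 1) ξ₂ = 288.3 → ξ₂ = 162.4 lbmol/h, ξ₁ = 125.9 lbmol/h.
Outlet amounts (n = n₀ + Σ ν·ξ):
  F: 642 − 1(125.9) − 1(162.4) = 353.7
  G: 1740 − 2(125.9) − 1(162.4) = 1326
  D: 0 + 2(125.9) = 251.7
  E: 0 + 1(162.4) = 162.4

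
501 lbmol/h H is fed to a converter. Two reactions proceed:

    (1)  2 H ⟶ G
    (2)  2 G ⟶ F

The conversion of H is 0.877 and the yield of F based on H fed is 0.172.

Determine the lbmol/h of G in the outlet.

47.3 lbmol/h

Conversion of H: H consumed = 2ξ₁ = 0.877 × 501 → ξ₁ = 219.7 lbmol/h.
Yield of F: 1ξ₂ / 501 = 0.172 → ξ₂ = 86.17 lbmol/h.
Outlet amounts (n = n₀ + Σ ν·ξ):
  H: 501 − 2(219.7) = 61.62
  G: 0 + 1(219.7) − 2(86.17) = 47.34
  F: 0 + 1(86.17) = 86.17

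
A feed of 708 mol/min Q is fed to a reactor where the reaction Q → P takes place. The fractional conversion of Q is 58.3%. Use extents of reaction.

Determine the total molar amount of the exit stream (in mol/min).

708 mol/min

Q reacted = 0.583 × 708 = 412.8 mol/min; ν_Q = −1, so ξ = 412.8/1 = 412.8 mol/min.
Outlet amounts (n = n₀ + ν ξ):
  Q: 708 − 1(412.8) = 295.2
  P: 0 + 1(412.8) = 412.8
Total out = 295.2 + 412.8 = 708 mol/min.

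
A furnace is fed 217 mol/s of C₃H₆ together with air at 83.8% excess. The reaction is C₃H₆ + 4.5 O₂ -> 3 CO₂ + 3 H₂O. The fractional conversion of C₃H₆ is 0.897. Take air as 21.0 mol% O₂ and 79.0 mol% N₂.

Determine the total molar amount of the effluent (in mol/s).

8860 mol/s

Stoichiometric O₂ = 4.5 × 217 = 976.5 mol/s; O₂ fed = 976.5 × 1.838 = 1795 mol/s.
N₂ fed = 1795 × 79/21 = 6752 mol/s.
Fuel reacted = 0.897 × 217 → ξ = 194.6 mol/s.
Outlet (n = n₀ + ν ξ):
  C₃H₆: 217 − 1(194.6) = 22.35
  O₂: 1795 − 4.5(194.6) = 918.9
  N₂: 6752 (inert)
  CO₂: 0 + 3(194.6) = 583.9
  H₂O: 0 + 3(194.6) = 583.9
Total out = 22.35 + 918.9 + 6752 + 583.9 + 583.9 = 8861 mol/s.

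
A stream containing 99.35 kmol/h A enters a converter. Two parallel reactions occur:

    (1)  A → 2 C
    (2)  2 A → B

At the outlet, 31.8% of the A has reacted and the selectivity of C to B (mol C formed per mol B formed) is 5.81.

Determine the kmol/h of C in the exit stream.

37.4 kmol/h

Conversion of A: A consumed = 0.318 × 99.35 = 31.59 kmol/h = 1ξ₁ + 2ξ₂.
Selectivity: 2ξ₁ / (1ξ₂) = 5.81 → ξ₁ = 2.905 ξ₂.
Substitute: (1·2.905 + 2) ξ₂ = 31.59 → ξ₂ = 6.441 kmol/h, ξ₁ = 18.71 kmol/h.
Outlet amounts (n = n₀ + Σ ν·ξ):
  A: 99.35 − 1(18.71) − 2(6.441) = 67.76
  C: 0 + 2(18.71) = 37.42
  B: 0 + 1(6.441) = 6.441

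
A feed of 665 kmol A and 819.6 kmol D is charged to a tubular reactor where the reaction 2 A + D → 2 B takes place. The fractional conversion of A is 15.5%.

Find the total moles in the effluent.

1430 kmol

A reacted = 0.155 × 665 = 103.1 kmol; ν_A = −2, so ξ = 103.1/2 = 51.54 kmol.
Outlet amounts (n = n₀ + ν ξ):
  A: 665 − 2(51.54) = 561.9
  D: 819.6 − 1(51.54) = 768.1
  B: 0 + 2(51.54) = 103.1
Total out = 561.9 + 768.1 + 103.1 = 1433 kmol.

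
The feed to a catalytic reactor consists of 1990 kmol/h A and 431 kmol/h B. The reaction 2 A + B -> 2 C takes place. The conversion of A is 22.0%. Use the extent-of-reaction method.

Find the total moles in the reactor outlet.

2200 kmol/h

A reacted = 0.22 × 1990 = 437.8 kmol/h; ν_A = −2, so ξ = 437.8/2 = 218.9 kmol/h.
Outlet amounts (n = n₀ + ν ξ):
  A: 1990 − 2(218.9) = 1552
  B: 431 − 1(218.9) = 212.1
  C: 0 + 2(218.9) = 437.8
Total out = 1552 + 212.1 + 437.8 = 2202 kmol/h.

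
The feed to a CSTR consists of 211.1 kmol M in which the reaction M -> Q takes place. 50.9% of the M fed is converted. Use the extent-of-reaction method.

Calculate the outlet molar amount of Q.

M reacted = 0.509 × 211.1 = 107.4 kmol; ν_M = −1, so ξ = 107.4/1 = 107.4 kmol.
Outlet amounts (n = n₀ + ν ξ):
  M: 211.1 − 1(107.4) = 103.7
  Q: 0 + 1(107.4) = 107.4

107 kmol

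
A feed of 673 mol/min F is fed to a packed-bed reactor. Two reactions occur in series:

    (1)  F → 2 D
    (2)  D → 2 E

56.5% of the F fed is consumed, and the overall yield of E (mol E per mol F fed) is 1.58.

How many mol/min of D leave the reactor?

229 mol/min

Conversion of F: F consumed = 1ξ₁ = 0.565 × 673 → ξ₁ = 380.2 mol/min.
Yield of E: 2ξ₂ / 673 = 1.58 → ξ₂ = 531.7 mol/min.
Outlet amounts (n = n₀ + Σ ν·ξ):
  F: 673 − 1(380.2) = 292.8
  D: 0 + 2(380.2) − 1(531.7) = 228.8
  E: 0 + 2(531.7) = 1063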